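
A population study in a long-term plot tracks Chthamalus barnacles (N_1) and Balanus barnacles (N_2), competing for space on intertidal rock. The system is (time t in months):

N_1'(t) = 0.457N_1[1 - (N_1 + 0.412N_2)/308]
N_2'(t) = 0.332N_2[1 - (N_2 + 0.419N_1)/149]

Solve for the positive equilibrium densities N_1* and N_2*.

N_1* ≈ 298, N_2* ≈ 24.1

Setting both brackets to zero gives the nullclines N_1 + 0.412N_2 = 308 and 0.419N_1 + N_2 = 149.
Substituting N_2 = 149 - 0.419N_1 into the first: N_1(1 - 0.412·0.419) = 308 - 0.412·149.
So N_1* = 247/0.827 = 298, and then N_2* = 149 - 0.419·298 = 24.1.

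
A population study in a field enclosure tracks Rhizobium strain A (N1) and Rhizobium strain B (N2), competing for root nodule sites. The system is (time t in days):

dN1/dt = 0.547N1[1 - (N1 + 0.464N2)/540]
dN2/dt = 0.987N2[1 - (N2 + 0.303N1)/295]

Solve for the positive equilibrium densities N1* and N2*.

N1* ≈ 469, N2* ≈ 153

Setting both brackets to zero gives the nullclines N1 + 0.464N2 = 540 and 0.303N1 + N2 = 295.
Substituting N2 = 295 - 0.303N1 into the first: N1(1 - 0.464·0.303) = 540 - 0.464·295.
So N1* = 403/0.859 = 469, and then N2* = 295 - 0.303·469 = 153.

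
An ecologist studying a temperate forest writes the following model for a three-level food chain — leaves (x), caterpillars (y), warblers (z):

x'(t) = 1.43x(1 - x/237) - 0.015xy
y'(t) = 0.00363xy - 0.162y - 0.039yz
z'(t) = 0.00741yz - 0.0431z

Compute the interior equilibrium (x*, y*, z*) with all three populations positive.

x* ≈ 223, y* ≈ 5.82, z* ≈ 16.6

From dz/dt = 0: 0.00741y* = 0.0431, so y* = 5.82.
From dx/dt = 0: 1.43(1 - x*/237) = 0.015·5.82, giving x* = 237·(1 - 0.061) = 223.
From dy/dt = 0: 0.00363·223 - 0.162 = 0.039z*, so z* = 0.646/0.039 = 16.6.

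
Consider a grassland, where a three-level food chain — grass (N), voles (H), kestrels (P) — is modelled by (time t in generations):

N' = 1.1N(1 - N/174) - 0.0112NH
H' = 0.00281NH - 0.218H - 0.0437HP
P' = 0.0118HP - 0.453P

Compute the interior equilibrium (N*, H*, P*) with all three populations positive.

From dP/dt = 0: 0.0118H* = 0.453, so H* = 38.4.
From dN/dt = 0: 1.1(1 - N*/174) = 0.0112·38.4, giving N* = 174·(1 - 0.391) = 106.
From dH/dt = 0: 0.00281·106 - 0.218 = 0.0437P*, so P* = 0.0798/0.0437 = 1.83.

N* ≈ 106, H* ≈ 38.4, P* ≈ 1.83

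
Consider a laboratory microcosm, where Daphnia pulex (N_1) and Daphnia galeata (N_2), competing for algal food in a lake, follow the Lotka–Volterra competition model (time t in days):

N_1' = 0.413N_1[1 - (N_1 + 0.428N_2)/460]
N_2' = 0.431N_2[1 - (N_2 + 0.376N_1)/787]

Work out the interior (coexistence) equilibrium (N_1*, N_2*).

Setting both brackets to zero gives the nullclines N_1 + 0.428N_2 = 460 and 0.376N_1 + N_2 = 787.
Substituting N_2 = 787 - 0.376N_1 into the first: N_1(1 - 0.428·0.376) = 460 - 0.428·787.
So N_1* = 123/0.839 = 147, and then N_2* = 787 - 0.376·147 = 732.

N_1* ≈ 147, N_2* ≈ 732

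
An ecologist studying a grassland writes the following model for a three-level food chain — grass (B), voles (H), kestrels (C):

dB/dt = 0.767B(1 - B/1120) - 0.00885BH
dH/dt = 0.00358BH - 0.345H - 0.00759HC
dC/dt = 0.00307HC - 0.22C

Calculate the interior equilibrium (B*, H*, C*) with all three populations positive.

B* ≈ 194, H* ≈ 71.7, C* ≈ 46

From dC/dt = 0: 0.00307H* = 0.22, so H* = 71.7.
From dB/dt = 0: 0.767(1 - B*/1120) = 0.00885·71.7, giving B* = 1120·(1 - 0.827) = 194.
From dH/dt = 0: 0.00358·194 - 0.345 = 0.00759C*, so C* = 0.349/0.00759 = 46.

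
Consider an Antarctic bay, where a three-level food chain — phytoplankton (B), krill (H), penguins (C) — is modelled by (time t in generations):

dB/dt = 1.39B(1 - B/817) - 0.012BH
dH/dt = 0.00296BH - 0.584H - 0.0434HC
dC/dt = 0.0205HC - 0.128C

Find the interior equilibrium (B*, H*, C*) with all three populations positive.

B* ≈ 773, H* ≈ 6.24, C* ≈ 39.3

From dC/dt = 0: 0.0205H* = 0.128, so H* = 6.24.
From dB/dt = 0: 1.39(1 - B*/817) = 0.012·6.24, giving B* = 817·(1 - 0.0539) = 773.
From dH/dt = 0: 0.00296·773 - 0.584 = 0.0434C*, so C* = 1.7/0.0434 = 39.3.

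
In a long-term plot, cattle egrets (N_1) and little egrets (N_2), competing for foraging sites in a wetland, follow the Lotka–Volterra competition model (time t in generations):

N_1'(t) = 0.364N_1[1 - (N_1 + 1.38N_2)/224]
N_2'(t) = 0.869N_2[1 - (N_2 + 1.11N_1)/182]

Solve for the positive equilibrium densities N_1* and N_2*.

Setting both brackets to zero gives the nullclines N_1 + 1.38N_2 = 224 and 1.11N_1 + N_2 = 182.
Substituting N_2 = 182 - 1.11N_1 into the first: N_1(1 - 1.38·1.11) = 224 - 1.38·182.
So N_1* = -27.2/-0.532 = 51.1, and then N_2* = 182 - 1.11·51.1 = 125.

N_1* ≈ 51.1, N_2* ≈ 125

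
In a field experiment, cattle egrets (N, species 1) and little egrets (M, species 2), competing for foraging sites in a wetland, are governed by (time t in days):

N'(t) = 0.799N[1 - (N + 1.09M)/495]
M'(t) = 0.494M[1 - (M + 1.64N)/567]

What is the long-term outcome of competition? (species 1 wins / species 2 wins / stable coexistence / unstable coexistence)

unstable coexistence (outcome depends on initial conditions)

Compare the nullcline intercepts: K1/α12 = 495/1.09 = 454 < K2 = 567; K2/α21 = 567/1.64 = 346 < K1 = 495.
Since both are reversed, neither can invade when rare; the interior point is a saddle.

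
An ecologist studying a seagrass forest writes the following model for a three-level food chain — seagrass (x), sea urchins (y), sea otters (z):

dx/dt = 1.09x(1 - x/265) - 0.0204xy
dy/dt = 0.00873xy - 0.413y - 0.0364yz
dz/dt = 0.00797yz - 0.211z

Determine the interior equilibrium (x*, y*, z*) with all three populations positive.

x* ≈ 134, y* ≈ 26.5, z* ≈ 20.7

From dz/dt = 0: 0.00797y* = 0.211, so y* = 26.5.
From dx/dt = 0: 1.09(1 - x*/265) = 0.0204·26.5, giving x* = 265·(1 - 0.495) = 134.
From dy/dt = 0: 0.00873·134 - 0.413 = 0.0364z*, so z* = 0.754/0.0364 = 20.7.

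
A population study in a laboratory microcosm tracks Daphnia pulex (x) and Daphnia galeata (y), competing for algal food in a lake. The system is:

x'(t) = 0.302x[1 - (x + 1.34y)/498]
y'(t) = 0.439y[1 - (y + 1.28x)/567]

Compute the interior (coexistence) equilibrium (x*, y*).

Setting both brackets to zero gives the nullclines x + 1.34y = 498 and 1.28x + y = 567.
Substituting y = 567 - 1.28x into the first: x(1 - 1.34·1.28) = 498 - 1.34·567.
So x* = -262/-0.715 = 366, and then y* = 567 - 1.28·366 = 98.5.

x* ≈ 366, y* ≈ 98.5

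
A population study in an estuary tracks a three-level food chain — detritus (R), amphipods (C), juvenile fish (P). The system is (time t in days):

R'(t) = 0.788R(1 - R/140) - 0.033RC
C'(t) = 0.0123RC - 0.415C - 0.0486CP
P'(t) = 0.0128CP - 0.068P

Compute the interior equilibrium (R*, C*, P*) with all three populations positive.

R* ≈ 109, C* ≈ 5.31, P* ≈ 19

From dP/dt = 0: 0.0128C* = 0.068, so C* = 5.31.
From dR/dt = 0: 0.788(1 - R*/140) = 0.033·5.31, giving R* = 140·(1 - 0.222) = 109.
From dC/dt = 0: 0.0123·109 - 0.415 = 0.0486P*, so P* = 0.924/0.0486 = 19.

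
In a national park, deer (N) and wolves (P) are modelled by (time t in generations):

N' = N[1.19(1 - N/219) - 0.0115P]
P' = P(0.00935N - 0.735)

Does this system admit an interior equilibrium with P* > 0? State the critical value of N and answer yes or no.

The predator equation gives dP/dt > 0 only when N > 0.735/0.00935 = 78.6.
Without the predator, N → K = 219. Since 219 > 78.6, the predator can invade and persist.

Threshold N = 78.6; K > 78.6, so yes, the predator persists.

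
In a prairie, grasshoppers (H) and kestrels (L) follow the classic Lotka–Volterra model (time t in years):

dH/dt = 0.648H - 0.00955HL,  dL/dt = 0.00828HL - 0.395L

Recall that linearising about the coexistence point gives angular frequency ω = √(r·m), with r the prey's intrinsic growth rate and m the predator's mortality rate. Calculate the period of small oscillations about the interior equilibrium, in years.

T ≈ 12.4 years

Here r = 0.648 and m = 0.395, so r·m = 0.256.
ω = √0.256 = 0.506 per year, hence T = 2π/ω ≈ 12.4 years.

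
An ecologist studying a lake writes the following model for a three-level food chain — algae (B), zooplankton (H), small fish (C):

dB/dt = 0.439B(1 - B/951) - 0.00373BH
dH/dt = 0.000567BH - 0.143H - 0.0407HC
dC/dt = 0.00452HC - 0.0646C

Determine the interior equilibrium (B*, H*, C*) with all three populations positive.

B* ≈ 836, H* ≈ 14.3, C* ≈ 8.13

From dC/dt = 0: 0.00452H* = 0.0646, so H* = 14.3.
From dB/dt = 0: 0.439(1 - B*/951) = 0.00373·14.3, giving B* = 951·(1 - 0.121) = 836.
From dH/dt = 0: 0.000567·836 - 0.143 = 0.0407C*, so C* = 0.331/0.0407 = 8.13.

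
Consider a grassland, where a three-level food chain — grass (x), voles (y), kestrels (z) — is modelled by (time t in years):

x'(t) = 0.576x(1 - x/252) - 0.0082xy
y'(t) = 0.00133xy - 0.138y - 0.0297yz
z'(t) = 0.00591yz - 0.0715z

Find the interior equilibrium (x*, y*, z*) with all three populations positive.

From dz/dt = 0: 0.00591y* = 0.0715, so y* = 12.1.
From dx/dt = 0: 0.576(1 - x*/252) = 0.0082·12.1, giving x* = 252·(1 - 0.172) = 209.
From dy/dt = 0: 0.00133·209 - 0.138 = 0.0297z*, so z* = 0.139/0.0297 = 4.69.

x* ≈ 209, y* ≈ 12.1, z* ≈ 4.69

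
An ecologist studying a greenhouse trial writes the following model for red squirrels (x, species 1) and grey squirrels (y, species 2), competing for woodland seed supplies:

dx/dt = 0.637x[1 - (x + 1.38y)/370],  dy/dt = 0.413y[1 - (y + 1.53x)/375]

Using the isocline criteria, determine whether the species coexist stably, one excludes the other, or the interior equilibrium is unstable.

unstable coexistence (outcome depends on initial conditions)

Compare the nullcline intercepts: K1/α12 = 370/1.38 = 268 < K2 = 375; K2/α21 = 375/1.53 = 245 < K1 = 370.
Since both are reversed, neither can invade when rare; the interior point is a saddle.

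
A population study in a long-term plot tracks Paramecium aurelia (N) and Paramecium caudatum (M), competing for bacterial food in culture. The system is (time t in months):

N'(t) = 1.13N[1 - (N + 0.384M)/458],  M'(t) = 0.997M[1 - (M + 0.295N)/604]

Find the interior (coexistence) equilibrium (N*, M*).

N* ≈ 255, M* ≈ 529

Setting both brackets to zero gives the nullclines N + 0.384M = 458 and 0.295N + M = 604.
Substituting M = 604 - 0.295N into the first: N(1 - 0.384·0.295) = 458 - 0.384·604.
So N* = 226/0.887 = 255, and then M* = 604 - 0.295·255 = 529.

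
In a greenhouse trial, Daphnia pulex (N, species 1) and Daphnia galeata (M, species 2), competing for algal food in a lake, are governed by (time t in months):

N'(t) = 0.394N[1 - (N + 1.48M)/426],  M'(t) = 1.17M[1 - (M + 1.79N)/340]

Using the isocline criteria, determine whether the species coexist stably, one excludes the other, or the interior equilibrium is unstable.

unstable coexistence (outcome depends on initial conditions)

Compare the nullcline intercepts: K1/α12 = 426/1.48 = 288 < K2 = 340; K2/α21 = 340/1.79 = 190 < K1 = 426.
Since both are reversed, neither can invade when rare; the interior point is a saddle.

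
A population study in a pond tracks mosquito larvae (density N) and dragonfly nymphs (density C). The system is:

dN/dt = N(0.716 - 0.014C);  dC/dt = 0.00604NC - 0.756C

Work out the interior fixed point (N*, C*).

Set dC/dt = 0 with C > 0: 0.00604N - 0.756 = 0, so N* = 0.756/0.00604 = 125.
Set dN/dt = 0 with N > 0: 0.716 - 0.014C = 0, so C* = 0.716/0.014 = 51.1.

N* ≈ 125, C* ≈ 51.1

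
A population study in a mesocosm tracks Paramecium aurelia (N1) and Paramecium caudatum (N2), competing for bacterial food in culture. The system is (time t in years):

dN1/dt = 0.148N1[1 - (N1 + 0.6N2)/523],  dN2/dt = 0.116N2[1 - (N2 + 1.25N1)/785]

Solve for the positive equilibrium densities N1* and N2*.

N1* ≈ 208, N2* ≈ 525

Setting both brackets to zero gives the nullclines N1 + 0.6N2 = 523 and 1.25N1 + N2 = 785.
Substituting N2 = 785 - 1.25N1 into the first: N1(1 - 0.6·1.25) = 523 - 0.6·785.
So N1* = 52/0.25 = 208, and then N2* = 785 - 1.25·208 = 525.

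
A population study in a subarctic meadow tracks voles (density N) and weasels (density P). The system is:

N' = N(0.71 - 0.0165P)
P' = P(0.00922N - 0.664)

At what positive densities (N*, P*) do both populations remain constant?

Set dP/dt = 0 with P > 0: 0.00922N - 0.664 = 0, so N* = 0.664/0.00922 = 72.
Set dN/dt = 0 with N > 0: 0.71 - 0.0165P = 0, so P* = 0.71/0.0165 = 43.

N* ≈ 72, P* ≈ 43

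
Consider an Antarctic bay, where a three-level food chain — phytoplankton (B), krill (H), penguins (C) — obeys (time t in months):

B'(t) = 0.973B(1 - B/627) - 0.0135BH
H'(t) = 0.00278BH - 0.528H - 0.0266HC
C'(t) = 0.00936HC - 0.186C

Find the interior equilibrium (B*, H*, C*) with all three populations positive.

B* ≈ 454, H* ≈ 19.9, C* ≈ 27.6

From dC/dt = 0: 0.00936H* = 0.186, so H* = 19.9.
From dB/dt = 0: 0.973(1 - B*/627) = 0.0135·19.9, giving B* = 627·(1 - 0.276) = 454.
From dH/dt = 0: 0.00278·454 - 0.528 = 0.0266C*, so C* = 0.734/0.0266 = 27.6.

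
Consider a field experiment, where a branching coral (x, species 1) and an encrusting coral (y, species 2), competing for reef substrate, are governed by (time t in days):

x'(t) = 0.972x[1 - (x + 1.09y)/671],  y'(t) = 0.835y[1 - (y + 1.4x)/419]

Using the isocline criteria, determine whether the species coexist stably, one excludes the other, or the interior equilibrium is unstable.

Compare the nullcline intercepts: K1/α12 = 671/1.09 = 616 > K2 = 419; K2/α21 = 419/1.4 = 299 < K1 = 671.
Since the inequalities point opposite ways, species 1 can invade but species 2 cannot.

species 1 excludes species 2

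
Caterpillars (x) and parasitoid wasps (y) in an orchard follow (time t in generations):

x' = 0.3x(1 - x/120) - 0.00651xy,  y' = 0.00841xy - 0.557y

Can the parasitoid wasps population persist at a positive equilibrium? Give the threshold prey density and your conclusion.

The predator equation gives dy/dt > 0 only when x > 0.557/0.00841 = 66.2.
Without the predator, x → K = 120. Since 120 > 66.2, the predator can invade and persist.

Threshold x = 66.2; K > 66.2, so yes, the predator persists.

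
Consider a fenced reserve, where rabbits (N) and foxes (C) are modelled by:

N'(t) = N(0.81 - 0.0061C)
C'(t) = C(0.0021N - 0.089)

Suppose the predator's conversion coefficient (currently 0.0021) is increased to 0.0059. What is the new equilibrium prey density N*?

At the interior fixed point, setting dC/dt = 0 with C > 0 fixes N* = (predator death rate)/(NC coefficient) — independent of the other coefficients.
With the change, N* = 0.089/0.0059 = 15.1; it falls from 42.4.

N* ≈ 15.1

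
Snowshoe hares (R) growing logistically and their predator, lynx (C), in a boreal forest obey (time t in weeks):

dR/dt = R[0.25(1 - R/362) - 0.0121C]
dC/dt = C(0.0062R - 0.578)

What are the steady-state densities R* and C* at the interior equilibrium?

R* ≈ 93.2, C* ≈ 15.3

From dC/dt = 0 with C > 0: 0.0062R* = 0.578, so R* = 93.2.
Substitute into dR/dt = 0: 0.25(1 - 93.2/362) = 0.0121C*.
The bracket is 0.742, giving C* = 0.186/0.0121 = 15.3.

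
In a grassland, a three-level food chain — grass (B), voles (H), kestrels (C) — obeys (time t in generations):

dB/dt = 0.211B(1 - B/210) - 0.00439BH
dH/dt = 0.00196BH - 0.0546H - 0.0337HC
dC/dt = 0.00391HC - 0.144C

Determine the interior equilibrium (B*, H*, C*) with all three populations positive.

B* ≈ 49.1, H* ≈ 36.8, C* ≈ 1.23

From dC/dt = 0: 0.00391H* = 0.144, so H* = 36.8.
From dB/dt = 0: 0.211(1 - B*/210) = 0.00439·36.8, giving B* = 210·(1 - 0.766) = 49.1.
From dH/dt = 0: 0.00196·49.1 - 0.0546 = 0.0337C*, so C* = 0.0416/0.0337 = 1.23.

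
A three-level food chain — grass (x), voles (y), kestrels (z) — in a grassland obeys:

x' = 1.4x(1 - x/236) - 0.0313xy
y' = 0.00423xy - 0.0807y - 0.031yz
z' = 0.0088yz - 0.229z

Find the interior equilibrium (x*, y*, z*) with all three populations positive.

x* ≈ 98.7, y* ≈ 26, z* ≈ 10.9

From dz/dt = 0: 0.0088y* = 0.229, so y* = 26.
From dx/dt = 0: 1.4(1 - x*/236) = 0.0313·26, giving x* = 236·(1 - 0.582) = 98.7.
From dy/dt = 0: 0.00423·98.7 - 0.0807 = 0.031z*, so z* = 0.337/0.031 = 10.9.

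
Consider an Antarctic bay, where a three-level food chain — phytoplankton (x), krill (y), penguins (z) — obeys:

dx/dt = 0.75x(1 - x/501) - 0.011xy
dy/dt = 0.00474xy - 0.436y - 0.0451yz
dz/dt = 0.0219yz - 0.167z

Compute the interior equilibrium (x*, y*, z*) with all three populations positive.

From dz/dt = 0: 0.0219y* = 0.167, so y* = 7.63.
From dx/dt = 0: 0.75(1 - x*/501) = 0.011·7.63, giving x* = 501·(1 - 0.112) = 445.
From dy/dt = 0: 0.00474·445 - 0.436 = 0.0451z*, so z* = 1.67/0.0451 = 37.1.

x* ≈ 445, y* ≈ 7.63, z* ≈ 37.1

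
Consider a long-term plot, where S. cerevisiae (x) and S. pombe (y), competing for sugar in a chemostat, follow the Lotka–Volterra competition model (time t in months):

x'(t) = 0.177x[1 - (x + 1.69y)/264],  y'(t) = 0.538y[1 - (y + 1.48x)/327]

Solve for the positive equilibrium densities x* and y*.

Setting both brackets to zero gives the nullclines x + 1.69y = 264 and 1.48x + y = 327.
Substituting y = 327 - 1.48x into the first: x(1 - 1.69·1.48) = 264 - 1.69·327.
So x* = -289/-1.5 = 192, and then y* = 327 - 1.48·192 = 42.4.

x* ≈ 192, y* ≈ 42.4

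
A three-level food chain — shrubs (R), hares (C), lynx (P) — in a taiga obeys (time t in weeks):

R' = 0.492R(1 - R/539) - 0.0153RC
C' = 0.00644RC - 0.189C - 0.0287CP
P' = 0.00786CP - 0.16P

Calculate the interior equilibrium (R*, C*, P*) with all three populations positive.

From dP/dt = 0: 0.00786C* = 0.16, so C* = 20.4.
From dR/dt = 0: 0.492(1 - R*/539) = 0.0153·20.4, giving R* = 539·(1 - 0.633) = 198.
From dC/dt = 0: 0.00644·198 - 0.189 = 0.0287P*, so P* = 1.08/0.0287 = 37.8.

R* ≈ 198, C* ≈ 20.4, P* ≈ 37.8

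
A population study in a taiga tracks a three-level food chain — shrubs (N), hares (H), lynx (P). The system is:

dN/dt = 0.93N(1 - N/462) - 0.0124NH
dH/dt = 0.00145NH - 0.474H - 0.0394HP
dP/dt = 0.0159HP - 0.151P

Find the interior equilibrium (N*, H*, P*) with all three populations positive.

From dP/dt = 0: 0.0159H* = 0.151, so H* = 9.5.
From dN/dt = 0: 0.93(1 - N*/462) = 0.0124·9.5, giving N* = 462·(1 - 0.127) = 403.
From dH/dt = 0: 0.00145·403 - 0.474 = 0.0394P*, so P* = 0.111/0.0394 = 2.82.

N* ≈ 403, H* ≈ 9.5, P* ≈ 2.82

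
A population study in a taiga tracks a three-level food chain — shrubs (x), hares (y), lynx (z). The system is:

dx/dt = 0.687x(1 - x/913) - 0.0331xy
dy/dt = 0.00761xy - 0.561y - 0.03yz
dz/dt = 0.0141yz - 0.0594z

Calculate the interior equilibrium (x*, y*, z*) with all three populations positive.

x* ≈ 728, y* ≈ 4.21, z* ≈ 166

From dz/dt = 0: 0.0141y* = 0.0594, so y* = 4.21.
From dx/dt = 0: 0.687(1 - x*/913) = 0.0331·4.21, giving x* = 913·(1 - 0.203) = 728.
From dy/dt = 0: 0.00761·728 - 0.561 = 0.03z*, so z* = 4.98/0.03 = 166.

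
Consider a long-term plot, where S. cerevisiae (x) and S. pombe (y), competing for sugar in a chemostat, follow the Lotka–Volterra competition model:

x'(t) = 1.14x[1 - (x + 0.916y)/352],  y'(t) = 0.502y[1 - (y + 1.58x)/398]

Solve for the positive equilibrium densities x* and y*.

x* ≈ 28.1, y* ≈ 354

Setting both brackets to zero gives the nullclines x + 0.916y = 352 and 1.58x + y = 398.
Substituting y = 398 - 1.58x into the first: x(1 - 0.916·1.58) = 352 - 0.916·398.
So x* = -12.6/-0.447 = 28.1, and then y* = 398 - 1.58·28.1 = 354.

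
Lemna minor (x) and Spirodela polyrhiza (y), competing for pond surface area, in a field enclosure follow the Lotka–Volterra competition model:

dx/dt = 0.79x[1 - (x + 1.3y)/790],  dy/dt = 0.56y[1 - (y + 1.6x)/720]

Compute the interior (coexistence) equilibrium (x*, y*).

x* ≈ 135, y* ≈ 504

Setting both brackets to zero gives the nullclines x + 1.3y = 790 and 1.6x + y = 720.
Substituting y = 720 - 1.6x into the first: x(1 - 1.3·1.6) = 790 - 1.3·720.
So x* = -146/-1.08 = 135, and then y* = 720 - 1.6·135 = 504.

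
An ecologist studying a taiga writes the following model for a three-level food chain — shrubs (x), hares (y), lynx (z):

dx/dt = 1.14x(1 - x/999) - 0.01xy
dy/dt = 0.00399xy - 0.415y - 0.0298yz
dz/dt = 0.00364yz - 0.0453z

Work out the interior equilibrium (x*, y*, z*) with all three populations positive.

x* ≈ 890, y* ≈ 12.4, z* ≈ 105

From dz/dt = 0: 0.00364y* = 0.0453, so y* = 12.4.
From dx/dt = 0: 1.14(1 - x*/999) = 0.01·12.4, giving x* = 999·(1 - 0.109) = 890.
From dy/dt = 0: 0.00399·890 - 0.415 = 0.0298z*, so z* = 3.14/0.0298 = 105.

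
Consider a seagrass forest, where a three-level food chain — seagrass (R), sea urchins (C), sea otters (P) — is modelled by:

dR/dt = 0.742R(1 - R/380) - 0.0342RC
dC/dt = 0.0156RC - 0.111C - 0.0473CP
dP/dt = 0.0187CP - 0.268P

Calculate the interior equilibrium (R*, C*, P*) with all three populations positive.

From dP/dt = 0: 0.0187C* = 0.268, so C* = 14.3.
From dR/dt = 0: 0.742(1 - R*/380) = 0.0342·14.3, giving R* = 380·(1 - 0.661) = 129.
From dC/dt = 0: 0.0156·129 - 0.111 = 0.0473P*, so P* = 1.9/0.0473 = 40.2.

R* ≈ 129, C* ≈ 14.3, P* ≈ 40.2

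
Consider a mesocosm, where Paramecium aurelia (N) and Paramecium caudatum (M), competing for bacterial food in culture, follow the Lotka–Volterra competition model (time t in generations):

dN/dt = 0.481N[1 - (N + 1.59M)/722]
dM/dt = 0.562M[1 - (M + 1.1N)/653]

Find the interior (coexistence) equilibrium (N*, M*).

N* ≈ 422, M* ≈ 189

Setting both brackets to zero gives the nullclines N + 1.59M = 722 and 1.1N + M = 653.
Substituting M = 653 - 1.1N into the first: N(1 - 1.59·1.1) = 722 - 1.59·653.
So N* = -316/-0.749 = 422, and then M* = 653 - 1.1·422 = 189.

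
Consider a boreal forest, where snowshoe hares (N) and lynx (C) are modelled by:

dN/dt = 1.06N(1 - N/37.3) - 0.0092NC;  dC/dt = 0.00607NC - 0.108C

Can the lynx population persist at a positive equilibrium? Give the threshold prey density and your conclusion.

The predator equation gives dC/dt > 0 only when N > 0.108/0.00607 = 17.8.
Without the predator, N → K = 37.3. Since 37.3 > 17.8, the predator can invade and persist.

Threshold N = 17.8; K > 17.8, so yes, the predator persists.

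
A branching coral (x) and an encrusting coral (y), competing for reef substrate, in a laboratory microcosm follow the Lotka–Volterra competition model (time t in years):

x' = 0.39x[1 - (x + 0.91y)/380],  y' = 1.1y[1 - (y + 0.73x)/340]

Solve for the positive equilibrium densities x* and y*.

Setting both brackets to zero gives the nullclines x + 0.91y = 380 and 0.73x + y = 340.
Substituting y = 340 - 0.73x into the first: x(1 - 0.91·0.73) = 380 - 0.91·340.
So x* = 70.6/0.336 = 210, and then y* = 340 - 0.73·210 = 186.

x* ≈ 210, y* ≈ 186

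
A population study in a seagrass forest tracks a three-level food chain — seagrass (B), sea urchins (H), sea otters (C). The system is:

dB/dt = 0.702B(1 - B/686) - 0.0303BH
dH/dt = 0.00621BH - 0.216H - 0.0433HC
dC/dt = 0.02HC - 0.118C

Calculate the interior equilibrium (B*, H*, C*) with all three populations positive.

B* ≈ 511, H* ≈ 5.9, C* ≈ 68.3

From dC/dt = 0: 0.02H* = 0.118, so H* = 5.9.
From dB/dt = 0: 0.702(1 - B*/686) = 0.0303·5.9, giving B* = 686·(1 - 0.255) = 511.
From dH/dt = 0: 0.00621·511 - 0.216 = 0.0433C*, so C* = 2.96/0.0433 = 68.3.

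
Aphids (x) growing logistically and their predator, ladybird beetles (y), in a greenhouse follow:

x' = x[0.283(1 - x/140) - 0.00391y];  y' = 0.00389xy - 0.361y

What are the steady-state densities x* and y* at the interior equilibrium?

From dy/dt = 0 with y > 0: 0.00389x* = 0.361, so x* = 92.8.
Substitute into dx/dt = 0: 0.283(1 - 92.8/140) = 0.00391y*.
The bracket is 0.337, giving y* = 0.0954/0.00391 = 24.4.

x* ≈ 92.8, y* ≈ 24.4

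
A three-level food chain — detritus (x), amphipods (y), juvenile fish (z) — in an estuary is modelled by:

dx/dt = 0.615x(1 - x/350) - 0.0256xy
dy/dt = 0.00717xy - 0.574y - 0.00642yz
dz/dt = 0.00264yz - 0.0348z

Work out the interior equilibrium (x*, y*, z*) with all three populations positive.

x* ≈ 158, y* ≈ 13.2, z* ≈ 87

From dz/dt = 0: 0.00264y* = 0.0348, so y* = 13.2.
From dx/dt = 0: 0.615(1 - x*/350) = 0.0256·13.2, giving x* = 350·(1 - 0.549) = 158.
From dy/dt = 0: 0.00717·158 - 0.574 = 0.00642z*, so z* = 0.559/0.00642 = 87.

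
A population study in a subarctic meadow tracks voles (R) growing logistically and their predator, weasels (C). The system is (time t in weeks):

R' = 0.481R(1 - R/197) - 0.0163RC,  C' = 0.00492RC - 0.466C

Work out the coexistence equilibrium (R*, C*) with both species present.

R* ≈ 94.7, C* ≈ 15.3

From dC/dt = 0 with C > 0: 0.00492R* = 0.466, so R* = 94.7.
Substitute into dR/dt = 0: 0.481(1 - 94.7/197) = 0.0163C*.
The bracket is 0.519, giving C* = 0.25/0.0163 = 15.3.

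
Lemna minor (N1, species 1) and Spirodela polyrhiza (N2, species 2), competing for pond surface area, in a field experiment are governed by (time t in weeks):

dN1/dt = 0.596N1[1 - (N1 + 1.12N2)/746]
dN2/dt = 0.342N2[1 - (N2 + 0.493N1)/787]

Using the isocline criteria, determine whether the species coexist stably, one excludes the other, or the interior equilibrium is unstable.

Compare the nullcline intercepts: K1/α12 = 746/1.12 = 666 < K2 = 787; K2/α21 = 787/0.493 = 1600 > K1 = 746.
Since the inequalities point opposite ways, species 2 can invade but species 1 cannot.

species 2 excludes species 1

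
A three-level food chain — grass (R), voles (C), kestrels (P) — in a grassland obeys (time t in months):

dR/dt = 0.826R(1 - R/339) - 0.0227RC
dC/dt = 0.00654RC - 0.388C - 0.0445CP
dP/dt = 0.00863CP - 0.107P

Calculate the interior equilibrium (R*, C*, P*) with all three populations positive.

R* ≈ 223, C* ≈ 12.4, P* ≈ 24.1

From dP/dt = 0: 0.00863C* = 0.107, so C* = 12.4.
From dR/dt = 0: 0.826(1 - R*/339) = 0.0227·12.4, giving R* = 339·(1 - 0.341) = 223.
From dC/dt = 0: 0.00654·223 - 0.388 = 0.0445P*, so P* = 1.07/0.0445 = 24.1.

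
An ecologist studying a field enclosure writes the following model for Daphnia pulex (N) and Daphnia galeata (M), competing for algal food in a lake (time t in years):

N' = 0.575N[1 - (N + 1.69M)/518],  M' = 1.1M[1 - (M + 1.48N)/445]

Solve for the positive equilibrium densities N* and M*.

N* ≈ 156, M* ≈ 214

Setting both brackets to zero gives the nullclines N + 1.69M = 518 and 1.48N + M = 445.
Substituting M = 445 - 1.48N into the first: N(1 - 1.69·1.48) = 518 - 1.69·445.
So N* = -234/-1.5 = 156, and then M* = 445 - 1.48·156 = 214.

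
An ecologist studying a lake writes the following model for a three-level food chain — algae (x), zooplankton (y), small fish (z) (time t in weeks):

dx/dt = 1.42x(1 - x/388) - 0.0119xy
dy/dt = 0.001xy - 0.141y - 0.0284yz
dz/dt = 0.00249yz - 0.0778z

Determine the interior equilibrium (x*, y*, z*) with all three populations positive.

x* ≈ 286, y* ≈ 31.2, z* ≈ 5.12

From dz/dt = 0: 0.00249y* = 0.0778, so y* = 31.2.
From dx/dt = 0: 1.42(1 - x*/388) = 0.0119·31.2, giving x* = 388·(1 - 0.262) = 286.
From dy/dt = 0: 0.001·286 - 0.141 = 0.0284z*, so z* = 0.145/0.0284 = 5.12.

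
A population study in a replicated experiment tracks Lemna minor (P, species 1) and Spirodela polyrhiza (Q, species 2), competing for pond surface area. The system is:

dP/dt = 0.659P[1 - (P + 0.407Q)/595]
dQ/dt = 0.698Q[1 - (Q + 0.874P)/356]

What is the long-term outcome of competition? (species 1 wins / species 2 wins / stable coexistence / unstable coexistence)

species 1 excludes species 2

Compare the nullcline intercepts: K1/α12 = 595/0.407 = 1460 > K2 = 356; K2/α21 = 356/0.874 = 407 < K1 = 595.
Since the inequalities point opposite ways, species 1 can invade but species 2 cannot.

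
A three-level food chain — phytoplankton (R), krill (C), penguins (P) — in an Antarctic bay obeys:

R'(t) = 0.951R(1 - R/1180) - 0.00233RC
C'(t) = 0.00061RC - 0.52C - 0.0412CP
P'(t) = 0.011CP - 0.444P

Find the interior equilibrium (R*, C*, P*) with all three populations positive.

R* ≈ 1060, C* ≈ 40.4, P* ≈ 3.12

From dP/dt = 0: 0.011C* = 0.444, so C* = 40.4.
From dR/dt = 0: 0.951(1 - R*/1180) = 0.00233·40.4, giving R* = 1180·(1 - 0.0989) = 1060.
From dC/dt = 0: 0.00061·1060 - 0.52 = 0.0412P*, so P* = 0.129/0.0412 = 3.12.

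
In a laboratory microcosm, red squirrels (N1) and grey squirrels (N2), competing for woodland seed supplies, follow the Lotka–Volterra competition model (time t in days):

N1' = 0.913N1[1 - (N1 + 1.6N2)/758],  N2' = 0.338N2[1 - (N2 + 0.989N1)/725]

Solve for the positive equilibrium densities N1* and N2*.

Setting both brackets to zero gives the nullclines N1 + 1.6N2 = 758 and 0.989N1 + N2 = 725.
Substituting N2 = 725 - 0.989N1 into the first: N1(1 - 1.6·0.989) = 758 - 1.6·725.
So N1* = -402/-0.582 = 690, and then N2* = 725 - 0.989·690 = 42.3.

N1* ≈ 690, N2* ≈ 42.3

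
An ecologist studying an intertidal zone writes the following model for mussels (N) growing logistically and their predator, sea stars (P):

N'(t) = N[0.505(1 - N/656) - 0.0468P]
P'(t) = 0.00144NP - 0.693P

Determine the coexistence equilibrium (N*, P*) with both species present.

From dP/dt = 0 with P > 0: 0.00144N* = 0.693, so N* = 481.
Substitute into dN/dt = 0: 0.505(1 - 481/656) = 0.0468P*.
The bracket is 0.266, giving P* = 0.135/0.0468 = 2.87.

N* ≈ 481, P* ≈ 2.87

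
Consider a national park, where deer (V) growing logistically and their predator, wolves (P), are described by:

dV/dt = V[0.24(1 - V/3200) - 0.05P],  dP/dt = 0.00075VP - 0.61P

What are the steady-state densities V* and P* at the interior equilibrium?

V* ≈ 813, P* ≈ 3.58

From dP/dt = 0 with P > 0: 0.00075V* = 0.61, so V* = 813.
Substitute into dV/dt = 0: 0.24(1 - 813/3200) = 0.05P*.
The bracket is 0.746, giving P* = 0.179/0.05 = 3.58.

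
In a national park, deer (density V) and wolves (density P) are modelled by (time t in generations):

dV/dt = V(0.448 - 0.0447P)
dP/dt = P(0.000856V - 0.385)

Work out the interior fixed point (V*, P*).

Set dP/dt = 0 with P > 0: 0.000856V - 0.385 = 0, so V* = 0.385/0.000856 = 450.
Set dV/dt = 0 with V > 0: 0.448 - 0.0447P = 0, so P* = 0.448/0.0447 = 10.

V* ≈ 450, P* ≈ 10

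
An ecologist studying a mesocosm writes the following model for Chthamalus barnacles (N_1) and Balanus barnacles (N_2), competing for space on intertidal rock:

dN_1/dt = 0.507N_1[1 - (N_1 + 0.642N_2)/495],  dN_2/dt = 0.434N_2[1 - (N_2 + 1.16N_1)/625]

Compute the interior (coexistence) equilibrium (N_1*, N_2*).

N_1* ≈ 367, N_2* ≈ 199

Setting both brackets to zero gives the nullclines N_1 + 0.642N_2 = 495 and 1.16N_1 + N_2 = 625.
Substituting N_2 = 625 - 1.16N_1 into the first: N_1(1 - 0.642·1.16) = 495 - 0.642·625.
So N_1* = 93.8/0.255 = 367, and then N_2* = 625 - 1.16·367 = 199.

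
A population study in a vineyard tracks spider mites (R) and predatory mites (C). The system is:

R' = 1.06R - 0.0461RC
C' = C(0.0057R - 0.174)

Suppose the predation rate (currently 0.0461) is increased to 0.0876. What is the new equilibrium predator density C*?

At the interior fixed point, setting dR/dt = 0 with R > 0 fixes C* = (prey growth rate)/(RC coefficient) — independent of the other coefficients.
With the change, C* = 1.06/0.0876 = 12.1; it falls from 23.

C* ≈ 12.1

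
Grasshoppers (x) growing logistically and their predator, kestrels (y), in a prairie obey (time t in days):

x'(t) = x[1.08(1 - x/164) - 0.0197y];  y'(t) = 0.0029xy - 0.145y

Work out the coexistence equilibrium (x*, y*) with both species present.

x* ≈ 50, y* ≈ 38.1

From dy/dt = 0 with y > 0: 0.0029x* = 0.145, so x* = 50.
Substitute into dx/dt = 0: 1.08(1 - 50/164) = 0.0197y*.
The bracket is 0.695, giving y* = 0.751/0.0197 = 38.1.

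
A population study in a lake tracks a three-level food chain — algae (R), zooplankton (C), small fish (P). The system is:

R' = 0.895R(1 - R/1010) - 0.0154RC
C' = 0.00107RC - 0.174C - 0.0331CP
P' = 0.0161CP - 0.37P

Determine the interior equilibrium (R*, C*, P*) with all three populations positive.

From dP/dt = 0: 0.0161C* = 0.37, so C* = 23.
From dR/dt = 0: 0.895(1 - R*/1010) = 0.0154·23, giving R* = 1010·(1 - 0.395) = 611.
From dC/dt = 0: 0.00107·611 - 0.174 = 0.0331P*, so P* = 0.479/0.0331 = 14.5.

R* ≈ 611, C* ≈ 23, P* ≈ 14.5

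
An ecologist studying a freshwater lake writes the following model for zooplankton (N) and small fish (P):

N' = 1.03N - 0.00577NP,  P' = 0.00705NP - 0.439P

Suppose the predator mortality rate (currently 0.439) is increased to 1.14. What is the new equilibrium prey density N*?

N* ≈ 162

At the interior fixed point, setting dP/dt = 0 with P > 0 fixes N* = (predator death rate)/(NP coefficient) — independent of the other coefficients.
With the change, N* = 1.14/0.00705 = 162; it rises from 62.3.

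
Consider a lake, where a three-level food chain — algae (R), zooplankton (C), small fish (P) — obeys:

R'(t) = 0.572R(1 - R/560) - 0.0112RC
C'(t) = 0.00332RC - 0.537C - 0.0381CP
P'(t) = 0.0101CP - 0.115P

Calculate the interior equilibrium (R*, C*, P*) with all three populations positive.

R* ≈ 435, C* ≈ 11.4, P* ≈ 23.8

From dP/dt = 0: 0.0101C* = 0.115, so C* = 11.4.
From dR/dt = 0: 0.572(1 - R*/560) = 0.0112·11.4, giving R* = 560·(1 - 0.223) = 435.
From dC/dt = 0: 0.00332·435 - 0.537 = 0.0381P*, so P* = 0.908/0.0381 = 23.8.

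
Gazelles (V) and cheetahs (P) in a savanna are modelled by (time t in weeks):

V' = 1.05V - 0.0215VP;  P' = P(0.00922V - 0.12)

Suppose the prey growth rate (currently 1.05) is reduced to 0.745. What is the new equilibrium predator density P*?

At the interior fixed point, setting dV/dt = 0 with V > 0 fixes P* = (prey growth rate)/(VP coefficient) — independent of the other coefficients.
With the change, P* = 0.745/0.0215 = 34.7; it falls from 48.8.

P* ≈ 34.7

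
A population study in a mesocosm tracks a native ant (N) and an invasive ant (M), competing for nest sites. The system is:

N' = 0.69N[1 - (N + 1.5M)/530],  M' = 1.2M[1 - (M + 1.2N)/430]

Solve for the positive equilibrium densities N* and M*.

N* ≈ 144, M* ≈ 258

Setting both brackets to zero gives the nullclines N + 1.5M = 530 and 1.2N + M = 430.
Substituting M = 430 - 1.2N into the first: N(1 - 1.5·1.2) = 530 - 1.5·430.
So N* = -115/-0.8 = 144, and then M* = 430 - 1.2·144 = 258.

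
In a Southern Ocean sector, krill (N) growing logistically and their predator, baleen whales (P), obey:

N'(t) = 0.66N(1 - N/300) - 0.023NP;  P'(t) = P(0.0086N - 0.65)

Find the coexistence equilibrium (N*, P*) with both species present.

N* ≈ 75.6, P* ≈ 21.5

From dP/dt = 0 with P > 0: 0.0086N* = 0.65, so N* = 75.6.
Substitute into dN/dt = 0: 0.66(1 - 75.6/300) = 0.023P*.
The bracket is 0.748, giving P* = 0.494/0.023 = 21.5.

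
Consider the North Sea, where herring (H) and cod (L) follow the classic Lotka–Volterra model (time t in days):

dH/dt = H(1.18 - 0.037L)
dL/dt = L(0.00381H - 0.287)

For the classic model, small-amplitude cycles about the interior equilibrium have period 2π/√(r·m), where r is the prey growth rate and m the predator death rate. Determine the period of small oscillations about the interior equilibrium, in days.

T ≈ 10.8 days

Here r = 1.18 and m = 0.287, so r·m = 0.339.
ω = √0.339 = 0.582 per day, hence T = 2π/ω ≈ 10.8 days.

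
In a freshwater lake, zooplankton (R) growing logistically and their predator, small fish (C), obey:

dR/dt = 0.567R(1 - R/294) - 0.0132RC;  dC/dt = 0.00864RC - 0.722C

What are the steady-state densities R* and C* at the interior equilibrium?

From dC/dt = 0 with C > 0: 0.00864R* = 0.722, so R* = 83.6.
Substitute into dR/dt = 0: 0.567(1 - 83.6/294) = 0.0132C*.
The bracket is 0.716, giving C* = 0.406/0.0132 = 30.7.

R* ≈ 83.6, C* ≈ 30.7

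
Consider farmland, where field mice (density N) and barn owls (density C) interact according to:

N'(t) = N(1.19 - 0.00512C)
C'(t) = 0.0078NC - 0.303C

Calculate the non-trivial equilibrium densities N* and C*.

N* ≈ 38.8, C* ≈ 232

Set dC/dt = 0 with C > 0: 0.0078N - 0.303 = 0, so N* = 0.303/0.0078 = 38.8.
Set dN/dt = 0 with N > 0: 1.19 - 0.00512C = 0, so C* = 1.19/0.00512 = 232.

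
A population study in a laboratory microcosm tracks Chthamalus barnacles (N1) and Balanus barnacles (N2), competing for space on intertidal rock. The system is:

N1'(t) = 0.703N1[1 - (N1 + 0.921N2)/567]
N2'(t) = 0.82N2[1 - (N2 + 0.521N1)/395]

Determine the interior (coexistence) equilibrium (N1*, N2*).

Setting both brackets to zero gives the nullclines N1 + 0.921N2 = 567 and 0.521N1 + N2 = 395.
Substituting N2 = 395 - 0.521N1 into the first: N1(1 - 0.921·0.521) = 567 - 0.921·395.
So N1* = 203/0.52 = 391, and then N2* = 395 - 0.521·391 = 191.

N1* ≈ 391, N2* ≈ 191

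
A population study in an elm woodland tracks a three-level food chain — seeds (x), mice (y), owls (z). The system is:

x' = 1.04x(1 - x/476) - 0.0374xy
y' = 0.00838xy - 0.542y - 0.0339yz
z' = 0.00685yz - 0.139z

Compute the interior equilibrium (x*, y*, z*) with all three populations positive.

From dz/dt = 0: 0.00685y* = 0.139, so y* = 20.3.
From dx/dt = 0: 1.04(1 - x*/476) = 0.0374·20.3, giving x* = 476·(1 - 0.73) = 129.
From dy/dt = 0: 0.00838·129 - 0.542 = 0.0339z*, so z* = 0.536/0.0339 = 15.8.

x* ≈ 129, y* ≈ 20.3, z* ≈ 15.8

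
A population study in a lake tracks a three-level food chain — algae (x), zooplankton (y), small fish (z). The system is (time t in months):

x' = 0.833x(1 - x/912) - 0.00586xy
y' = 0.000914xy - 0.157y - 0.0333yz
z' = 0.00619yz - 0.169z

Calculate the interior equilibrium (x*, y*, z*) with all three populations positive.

x* ≈ 737, y* ≈ 27.3, z* ≈ 15.5

From dz/dt = 0: 0.00619y* = 0.169, so y* = 27.3.
From dx/dt = 0: 0.833(1 - x*/912) = 0.00586·27.3, giving x* = 912·(1 - 0.192) = 737.
From dy/dt = 0: 0.000914·737 - 0.157 = 0.0333z*, so z* = 0.516/0.0333 = 15.5.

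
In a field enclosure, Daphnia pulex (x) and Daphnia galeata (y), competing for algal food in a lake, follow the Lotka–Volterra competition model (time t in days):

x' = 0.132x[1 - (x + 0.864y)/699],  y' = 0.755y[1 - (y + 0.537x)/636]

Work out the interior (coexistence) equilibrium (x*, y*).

Setting both brackets to zero gives the nullclines x + 0.864y = 699 and 0.537x + y = 636.
Substituting y = 636 - 0.537x into the first: x(1 - 0.864·0.537) = 699 - 0.864·636.
So x* = 149/0.536 = 279, and then y* = 636 - 0.537·279 = 486.

x* ≈ 279, y* ≈ 486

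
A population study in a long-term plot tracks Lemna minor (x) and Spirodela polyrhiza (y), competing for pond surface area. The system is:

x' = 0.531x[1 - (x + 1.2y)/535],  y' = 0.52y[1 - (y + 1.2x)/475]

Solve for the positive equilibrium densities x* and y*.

x* ≈ 79.5, y* ≈ 380

Setting both brackets to zero gives the nullclines x + 1.2y = 535 and 1.2x + y = 475.
Substituting y = 475 - 1.2x into the first: x(1 - 1.2·1.2) = 535 - 1.2·475.
So x* = -35/-0.44 = 79.5, and then y* = 475 - 1.2·79.5 = 380.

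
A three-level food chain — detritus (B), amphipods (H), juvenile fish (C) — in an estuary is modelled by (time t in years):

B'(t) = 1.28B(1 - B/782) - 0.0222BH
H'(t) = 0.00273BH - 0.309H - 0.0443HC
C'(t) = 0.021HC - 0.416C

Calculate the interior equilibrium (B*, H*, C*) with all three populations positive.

B* ≈ 513, H* ≈ 19.8, C* ≈ 24.7

From dC/dt = 0: 0.021H* = 0.416, so H* = 19.8.
From dB/dt = 0: 1.28(1 - B*/782) = 0.0222·19.8, giving B* = 782·(1 - 0.344) = 513.
From dH/dt = 0: 0.00273·513 - 0.309 = 0.0443C*, so C* = 1.09/0.0443 = 24.7.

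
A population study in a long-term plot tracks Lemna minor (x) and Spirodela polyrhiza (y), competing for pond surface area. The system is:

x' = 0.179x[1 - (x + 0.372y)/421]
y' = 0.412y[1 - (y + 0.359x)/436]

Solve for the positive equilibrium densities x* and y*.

Setting both brackets to zero gives the nullclines x + 0.372y = 421 and 0.359x + y = 436.
Substituting y = 436 - 0.359x into the first: x(1 - 0.372·0.359) = 421 - 0.372·436.
So x* = 259/0.866 = 299, and then y* = 436 - 0.359·299 = 329.

x* ≈ 299, y* ≈ 329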